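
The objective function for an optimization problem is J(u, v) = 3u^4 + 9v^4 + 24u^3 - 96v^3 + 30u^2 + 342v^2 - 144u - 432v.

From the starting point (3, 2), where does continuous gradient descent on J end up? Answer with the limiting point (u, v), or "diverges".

J is separable, so gradient descent decouples: u follows -∂J/∂u, v follows -∂J/∂v.
∂J/∂u = 12(u - 1)(u + 3)(u + 4); at u=3 this is 1008, so u decreases.
∂J/∂v = 36(v - 4)(v - 3)(v - 1); at v=2 this is 72, so v decreases.
u converges to its nearest critical value 1 (a local min of the u-part); v converges to 1. The iterate converges to (1, 1).

(1, 1)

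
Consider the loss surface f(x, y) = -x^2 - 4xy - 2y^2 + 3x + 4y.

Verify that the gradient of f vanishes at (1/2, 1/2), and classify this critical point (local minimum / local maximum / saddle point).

saddle point

∇f = (-2x - 4y + 3, -4x - 4y + 4); substituting (1/2, 1/2) gives ∇f = (0, 0), so (1/2, 1/2) is indeed a critical point.
The Hessian of f is constant: H = [[-2, -4], [-4, -4]].
det(H) = (-2)·(-4) − (-4)² = -8.
Since det(H) < 0, H is indefinite and the critical point is a saddle point.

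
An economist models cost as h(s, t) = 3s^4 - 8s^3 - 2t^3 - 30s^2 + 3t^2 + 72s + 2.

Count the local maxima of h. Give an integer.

1

h separates as a function of s plus a function of t, so ∇h=0 decouples.
∂h/∂s = 12(s - 3)(s - 1)(s + 2) = 0 at s ∈ {-2, 1, 3}; ∂h/∂t = -6t(t - 1) = 0 at t ∈ {0, 1}.
The Hessian is diagonal: diag(h_ss, h_tt). Second derivatives: h_ss(-2)=180, h_ss(1)=-72, h_ss(3)=120; h_tt(0)=6, h_tt(1)=-6.
Local maxima occur where both diagonal entries negative: (1, 1). Count: 1.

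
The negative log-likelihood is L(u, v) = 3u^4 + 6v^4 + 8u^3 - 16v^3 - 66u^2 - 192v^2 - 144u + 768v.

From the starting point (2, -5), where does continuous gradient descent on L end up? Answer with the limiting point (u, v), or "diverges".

L is separable, so gradient descent decouples: u follows -∂L/∂u, v follows -∂L/∂v.
∂L/∂u = 12(u - 3)(u + 1)(u + 4); at u=2 this is -216, so u increases.
∂L/∂v = 24(v - 4)(v - 2)(v + 4); at v=-5 this is -1512, so v increases.
u converges to its nearest critical value 3 (a local min of the u-part); v converges to -4. The iterate converges to (3, -4).

(3, -4)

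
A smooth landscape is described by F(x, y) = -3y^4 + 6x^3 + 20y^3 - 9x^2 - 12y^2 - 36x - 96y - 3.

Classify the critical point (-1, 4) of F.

The mixed partial ∂²F/∂x∂y is 0, so the Hessian at any point is diag(F_xx, F_yy) = diag(18(2x - 1), 12(-3y^2 + 10y - 2)).
At (-1, 4): H = diag(-54, -120).
Both eigenvalues are negative, so H is negative definite: a local maximum.

local maximum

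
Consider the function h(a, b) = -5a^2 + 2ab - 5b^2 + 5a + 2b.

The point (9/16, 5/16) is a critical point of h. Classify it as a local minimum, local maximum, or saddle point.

local maximum

The Hessian of h is constant: H = [[-10, 2], [2, -10]].
det(H) = (-10)·(-10) − 2² = 96.
det(H) > 0 and tr(H) = -20 < 0, so H is negative definite and the point is a local maximum.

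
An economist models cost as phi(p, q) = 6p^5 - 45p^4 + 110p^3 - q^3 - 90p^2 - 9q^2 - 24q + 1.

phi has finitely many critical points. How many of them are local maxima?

phi separates as a function of p plus a function of q, so ∇phi=0 decouples.
∂phi/∂p = 30p(p - 3)(p - 2)(p - 1) = 0 at p ∈ {0, 1, 2, 3}; ∂phi/∂q = -3(q + 2)(q + 4) = 0 at q ∈ {-4, -2}.
The Hessian is diagonal: diag(phi_pp, phi_qq). Second derivatives: phi_pp(0)=-180, phi_pp(1)=60, phi_pp(2)=-60, phi_pp(3)=180; phi_qq(-4)=6, phi_qq(-2)=-6.
Local maxima occur where both diagonal entries negative: (0, -2), (2, -2). Count: 2.

2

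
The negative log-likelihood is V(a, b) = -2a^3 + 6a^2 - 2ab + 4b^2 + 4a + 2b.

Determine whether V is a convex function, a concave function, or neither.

neither

The term -2a^3 is cubic, so the Hessian is not constant.
∂²V/∂a² = -12a + 12, which takes both signs as a varies (negative for sufficiently large a). A diagonal entry of the Hessian changing sign means the Hessian is neither positive- nor negative-semidefinite on all of R^2.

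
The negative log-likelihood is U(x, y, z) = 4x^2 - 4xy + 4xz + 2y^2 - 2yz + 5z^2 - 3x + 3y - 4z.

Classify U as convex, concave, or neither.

U is quadratic, so its Hessian is the constant matrix H = [[8, -4, 4], [-4, 4, -2], [4, -2, 10]].
Leading principal minors: 8, 16, 128.
All positive ⇒ H ≻ 0 ⇒ convex.

convex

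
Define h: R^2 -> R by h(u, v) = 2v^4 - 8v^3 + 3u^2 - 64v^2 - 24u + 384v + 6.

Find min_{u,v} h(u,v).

-1578

h(u,v) separates as P(u) + Q(v) + 6, so its minimum is min P + min Q + 6.
P'(u) = 6u - 24 vanishes at u ∈ {4}; Q'(v) = 8(v - 4)(v - 3)(v + 4) vanishes at v ∈ {-4, 3, 4}.
Local minima of P (where P''>0): P(4)=-48. Local minima of Q: Q(-4)=-1536, Q(4)=512.
So the global minimum of h is P(4) + Q(-4) + 6 = -48 − 1536 + 6 = -1578, attained at (4, -4).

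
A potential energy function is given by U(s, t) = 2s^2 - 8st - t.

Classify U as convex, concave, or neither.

neither

U is quadratic, so its Hessian is the constant matrix H = [[4, -8], [-8, 0]].
det(H) = -64, tr(H) = 4.
det(H) < 0, so H is indefinite: neither convex nor concave.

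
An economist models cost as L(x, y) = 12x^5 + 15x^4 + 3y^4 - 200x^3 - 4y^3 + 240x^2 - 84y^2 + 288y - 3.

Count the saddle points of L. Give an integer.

L separates as a function of x plus a function of y, so ∇L=0 decouples.
∂L/∂x = 60x(x - 2)(x - 1)(x + 4) = 0 at x ∈ {-4, 0, 1, 2}; ∂L/∂y = 12(y - 3)(y - 2)(y + 4) = 0 at y ∈ {-4, 2, 3}.
The Hessian is diagonal: diag(L_xx, L_yy). Second derivatives: L_xx(-4)=-7200, L_xx(0)=480, L_xx(1)=-300, L_xx(2)=720; L_yy(-4)=504, L_yy(2)=-72, L_yy(3)=84.
Saddle points occur where the two diagonal entries have opposite signs: (-4, -4), (-4, 3), (0, 2), (1, -4), (1, 3), (2, 2). Count: 6.

6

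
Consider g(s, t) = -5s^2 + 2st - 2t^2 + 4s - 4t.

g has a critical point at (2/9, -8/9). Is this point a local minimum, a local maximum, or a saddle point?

The Hessian of g is constant: H = [[-10, 2], [2, -4]].
det(H) = (-10)·(-4) − 2² = 36.
det(H) > 0 and tr(H) = -14 < 0, so H is negative definite and the point is a local maximum.

local maximum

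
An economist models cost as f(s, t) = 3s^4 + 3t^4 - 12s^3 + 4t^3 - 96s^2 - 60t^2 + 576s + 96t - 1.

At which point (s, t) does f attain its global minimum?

(-4, -4)

f(s,t) separates as P(s) + Q(t) − 1, so its minimum is min P + min Q − 1.
P'(s) = 12(s - 4)(s - 3)(s + 4) vanishes at s ∈ {-4, 3, 4}; Q'(t) = 12(t - 2)(t - 1)(t + 4) vanishes at t ∈ {-4, 1, 2}.
Local minima of P (where P''>0): P(-4)=-2304, P(4)=768. Local minima of Q: Q(-4)=-832, Q(2)=32.
So the global minimum of f is P(-4) + Q(-4) − 1 = -2304 − 832 − 1 = -3137, attained at (-4, -4).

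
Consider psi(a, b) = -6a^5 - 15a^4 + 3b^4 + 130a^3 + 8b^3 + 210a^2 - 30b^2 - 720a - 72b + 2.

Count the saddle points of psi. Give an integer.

6

psi separates as a function of a plus a function of b, so ∇psi=0 decouples.
∂psi/∂a = -30(a - 3)(a - 1)(a + 2)(a + 4) = 0 at a ∈ {-4, -2, 1, 3}; ∂psi/∂b = 12(b - 2)(b + 1)(b + 3) = 0 at b ∈ {-3, -1, 2}.
The Hessian is diagonal: diag(psi_aa, psi_bb). Second derivatives: psi_aa(-4)=2100, psi_aa(-2)=-900, psi_aa(1)=900, psi_aa(3)=-2100; psi_bb(-3)=120, psi_bb(-1)=-72, psi_bb(2)=180.
Saddle points occur where the two diagonal entries have opposite signs: (-4, -1), (-2, -3), (-2, 2), (1, -1), (3, -3), (3, 2). Count: 6.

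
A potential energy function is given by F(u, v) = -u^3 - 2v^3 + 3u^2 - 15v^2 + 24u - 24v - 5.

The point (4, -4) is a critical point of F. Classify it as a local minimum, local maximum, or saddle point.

The mixed partial ∂²F/∂u∂v is 0, so the Hessian at any point is diag(F_uu, F_vv) = diag(6(-u + 1), -6(2v + 5)).
At (4, -4): H = diag(-18, 18).
The eigenvalues have opposite signs, so H is indefinite: a saddle point.

saddle point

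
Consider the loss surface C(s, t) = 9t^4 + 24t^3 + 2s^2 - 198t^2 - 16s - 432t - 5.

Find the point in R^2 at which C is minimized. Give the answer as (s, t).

(4, 3)

C(s,t) separates as P(s) + Q(t) − 5, so its minimum is min P + min Q − 5.
P'(s) = 4s - 16 vanishes at s ∈ {4}; Q'(t) = 36(t - 3)(t + 1)(t + 4) vanishes at t ∈ {-4, -1, 3}.
Local minima of P (where P''>0): P(4)=-32. Local minima of Q: Q(-4)=-672, Q(3)=-1701.
So the global minimum of C is P(4) + Q(3) − 5 = -32 − 1701 − 5 = -1738, attained at (4, 3).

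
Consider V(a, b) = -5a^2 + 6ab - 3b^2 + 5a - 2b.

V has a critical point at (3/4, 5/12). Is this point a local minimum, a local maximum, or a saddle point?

The Hessian of V is constant: H = [[-10, 6], [6, -6]].
det(H) = (-10)·(-6) − 6² = 24.
det(H) > 0 and tr(H) = -16 < 0, so H is negative definite and the point is a local maximum.

local maximum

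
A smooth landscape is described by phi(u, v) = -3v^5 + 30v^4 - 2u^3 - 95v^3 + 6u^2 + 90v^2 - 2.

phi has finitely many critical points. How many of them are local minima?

2

phi separates as a function of u plus a function of v, so ∇phi=0 decouples.
∂phi/∂u = -6u(u - 2) = 0 at u ∈ {0, 2}; ∂phi/∂v = -15v(v - 4)(v - 3)(v - 1) = 0 at v ∈ {0, 1, 3, 4}.
The Hessian is diagonal: diag(phi_uu, phi_vv). Second derivatives: phi_uu(0)=12, phi_uu(2)=-12; phi_vv(0)=180, phi_vv(1)=-90, phi_vv(3)=90, phi_vv(4)=-180.
Local minima occur where both diagonal entries positive: (0, 0), (0, 3). Count: 2.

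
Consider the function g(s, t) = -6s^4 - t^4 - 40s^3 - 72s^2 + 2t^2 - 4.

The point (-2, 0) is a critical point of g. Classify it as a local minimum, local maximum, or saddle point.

The mixed partial ∂²g/∂s∂t is 0, so the Hessian at any point is diag(g_ss, g_tt) = diag(-24(3s^2 + 10s + 6), 4(-3t^2 + 1)).
At (-2, 0): H = diag(48, 4).
Both eigenvalues are positive, so H is positive definite: a local minimum.

local minimum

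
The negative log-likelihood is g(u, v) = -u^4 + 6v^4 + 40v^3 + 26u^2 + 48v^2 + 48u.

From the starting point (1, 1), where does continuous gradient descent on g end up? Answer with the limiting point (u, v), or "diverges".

(-1, 0)

g is separable, so gradient descent decouples: u follows -∂g/∂u, v follows -∂g/∂v.
∂g/∂u = -4(u - 4)(u + 1)(u + 3); at u=1 this is 96, so u decreases.
∂g/∂v = 24v(v + 1)(v + 4); at v=1 this is 240, so v decreases.
u converges to its nearest critical value -1 (a local min of the u-part); v converges to 0. The iterate converges to (-1, 0).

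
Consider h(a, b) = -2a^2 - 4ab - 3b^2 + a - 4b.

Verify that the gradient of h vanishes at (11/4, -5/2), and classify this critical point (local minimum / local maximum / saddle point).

local maximum

∇h = (-4a - 4b + 1, -4a - 6b - 4); substituting (11/4, -5/2) gives ∇h = (0, 0), so (11/4, -5/2) is indeed a critical point.
The Hessian of h is constant: H = [[-4, -4], [-4, -6]].
det(H) = (-4)·(-6) − (-4)² = 8.
det(H) > 0 and tr(H) = -10 < 0, so H is negative definite and the point is a local maximum.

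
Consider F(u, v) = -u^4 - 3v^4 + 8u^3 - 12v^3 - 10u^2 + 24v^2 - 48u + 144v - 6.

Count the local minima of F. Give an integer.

F separates as a function of u plus a function of v, so ∇F=0 decouples.
∂F/∂u = -4(u - 4)(u - 3)(u + 1) = 0 at u ∈ {-1, 3, 4}; ∂F/∂v = -12(v - 2)(v + 2)(v + 3) = 0 at v ∈ {-3, -2, 2}.
The Hessian is diagonal: diag(F_uu, F_vv). Second derivatives: F_uu(-1)=-80, F_uu(3)=16, F_uu(4)=-20; F_vv(-3)=-60, F_vv(-2)=48, F_vv(2)=-240.
Local minima occur where both diagonal entries positive: (3, -2). Count: 1.

1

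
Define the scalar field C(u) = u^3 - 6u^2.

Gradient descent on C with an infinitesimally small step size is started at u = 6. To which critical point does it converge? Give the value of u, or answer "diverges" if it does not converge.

C'(u) = 3u(u - 4), so C'(6) = 36.
Gradient descent moves in the -C' direction, i.e. u is decreasing.
The nearest critical point in that direction is u = 4, where C'' = 12 > 0 (a local minimum). The iterate converges there.

4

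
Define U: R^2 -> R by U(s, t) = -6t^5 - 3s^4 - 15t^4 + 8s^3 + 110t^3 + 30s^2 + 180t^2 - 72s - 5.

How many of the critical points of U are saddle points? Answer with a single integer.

6

U separates as a function of s plus a function of t, so ∇U=0 decouples.
∂U/∂s = -12(s - 3)(s - 1)(s + 2) = 0 at s ∈ {-2, 1, 3}; ∂U/∂t = -30t(t - 3)(t + 1)(t + 4) = 0 at t ∈ {-4, -1, 0, 3}.
The Hessian is diagonal: diag(U_ss, U_tt). Second derivatives: U_ss(-2)=-180, U_ss(1)=72, U_ss(3)=-120; U_tt(-4)=2520, U_tt(-1)=-360, U_tt(0)=360, U_tt(3)=-2520.
Saddle points occur where the two diagonal entries have opposite signs: (-2, -4), (-2, 0), (1, -1), (1, 3), (3, -4), (3, 0). Count: 6.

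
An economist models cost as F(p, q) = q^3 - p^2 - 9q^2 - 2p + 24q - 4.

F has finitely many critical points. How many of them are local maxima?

F separates as a function of p plus a function of q, so ∇F=0 decouples.
∂F/∂p = -2(p + 1) = 0 at p ∈ {-1}; ∂F/∂q = 3(q - 4)(q - 2) = 0 at q ∈ {2, 4}.
The Hessian is diagonal: diag(F_pp, F_qq). Second derivatives: F_pp(-1)=-2; F_qq(2)=-6, F_qq(4)=6.
Local maxima occur where both diagonal entries negative: (-1, 2). Count: 1.

1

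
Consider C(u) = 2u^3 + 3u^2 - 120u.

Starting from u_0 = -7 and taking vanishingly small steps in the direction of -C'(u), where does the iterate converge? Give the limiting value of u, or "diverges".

C'(u) = 6(u - 4)(u + 5), so C'(-7) = 132.
Gradient descent moves in the -C' direction, i.e. u is decreasing.
There is no critical point below u=-7, and C' keeps the same sign, so the iterate runs off to −∞.

diverges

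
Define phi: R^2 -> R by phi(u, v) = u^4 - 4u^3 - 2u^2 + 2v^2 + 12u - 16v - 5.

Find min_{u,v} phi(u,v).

phi(u,v) separates as P(u) + Q(v) − 5, so its minimum is min P + min Q − 5.
P'(u) = 4(u - 3)(u - 1)(u + 1) vanishes at u ∈ {-1, 1, 3}; Q'(v) = 4v - 16 vanishes at v ∈ {4}.
Local minima of P (where P''>0): P(-1)=-9, P(3)=-9. Local minima of Q: Q(4)=-32.
So the global minimum of phi is P(-1) + Q(4) − 5 = -9 − 32 − 5 = -46, attained at (-1, 4).

-46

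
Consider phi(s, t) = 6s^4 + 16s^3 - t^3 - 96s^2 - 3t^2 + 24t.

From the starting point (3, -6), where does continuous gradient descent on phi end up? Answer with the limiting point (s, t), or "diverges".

phi is separable, so gradient descent decouples: s follows -∂phi/∂s, t follows -∂phi/∂t.
∂phi/∂s = 24s(s - 2)(s + 4); at s=3 this is 504, so s decreases.
∂phi/∂t = -3(t - 2)(t + 4); at t=-6 this is -48, so t increases.
s converges to its nearest critical value 2 (a local min of the s-part); t converges to -4. The iterate converges to (2, -4).

(2, -4)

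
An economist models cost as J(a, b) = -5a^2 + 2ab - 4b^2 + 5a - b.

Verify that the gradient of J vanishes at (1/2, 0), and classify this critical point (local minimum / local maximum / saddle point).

∇J = (-10a + 2b + 5, 2a - 8b - 1); substituting (1/2, 0) gives ∇J = (0, 0), so (1/2, 0) is indeed a critical point.
The Hessian of J is constant: H = [[-10, 2], [2, -8]].
det(H) = (-10)·(-8) − 2² = 76.
det(H) > 0 and tr(H) = -18 < 0, so H is negative definite and the point is a local maximum.

local maximum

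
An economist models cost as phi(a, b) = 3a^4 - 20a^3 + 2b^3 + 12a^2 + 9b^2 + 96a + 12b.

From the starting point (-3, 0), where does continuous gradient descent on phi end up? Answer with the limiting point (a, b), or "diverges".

phi is separable, so gradient descent decouples: a follows -∂phi/∂a, b follows -∂phi/∂b.
∂phi/∂a = 12(a - 4)(a - 2)(a + 1); at a=-3 this is -840, so a increases.
∂phi/∂b = 6(b + 1)(b + 2); at b=0 this is 12, so b decreases.
a converges to its nearest critical value -1 (a local min of the a-part); b converges to -1. The iterate converges to (-1, -1).

(-1, -1)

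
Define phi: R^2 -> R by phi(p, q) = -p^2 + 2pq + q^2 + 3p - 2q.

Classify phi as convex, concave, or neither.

phi is quadratic, so its Hessian is the constant matrix H = [[-2, 2], [2, 2]].
det(H) = -8, tr(H) = 0.
det(H) < 0, so H is indefinite: neither convex nor concave.

neither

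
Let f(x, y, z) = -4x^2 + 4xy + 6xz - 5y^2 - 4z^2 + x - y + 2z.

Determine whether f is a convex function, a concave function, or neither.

concave

f is quadratic, so its Hessian is the constant matrix H = [[-8, 4, 6], [4, -10, 0], [6, 0, -8]].
Leading principal minors: -8, 64, -152.
Signs alternate −, +, − ⇒ H ≺ 0 ⇒ concave.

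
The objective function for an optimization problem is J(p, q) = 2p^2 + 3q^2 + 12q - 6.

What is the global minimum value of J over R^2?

-18

J(p,q) separates as A(p) + B(q) − 6, so its minimum is min A + min B − 6.
A'(p) = 4p vanishes at p ∈ {0}; B'(q) = 6q + 12 vanishes at q ∈ {-2}.
Local minima of A (where A''>0): A(0)=0. Local minima of B: B(-2)=-12.
So the global minimum of J is A(0) + B(-2) − 6 = 0 − 12 − 6 = -18, attained at (0, -2).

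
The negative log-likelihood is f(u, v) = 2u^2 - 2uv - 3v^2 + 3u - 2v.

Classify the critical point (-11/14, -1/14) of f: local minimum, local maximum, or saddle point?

The Hessian of f is constant: H = [[4, -2], [-2, -6]].
det(H) = 4·(-6) − (-2)² = -28.
Since det(H) < 0, H is indefinite and the critical point is a saddle point.

saddle point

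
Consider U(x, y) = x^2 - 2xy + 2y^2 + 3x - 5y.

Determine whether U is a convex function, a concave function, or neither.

convex

U is quadratic, so its Hessian is the constant matrix H = [[2, -2], [-2, 4]].
det(H) = 4, tr(H) = 6.
det(H) > 0 and tr(H) > 0, so H is positive definite everywhere: convex.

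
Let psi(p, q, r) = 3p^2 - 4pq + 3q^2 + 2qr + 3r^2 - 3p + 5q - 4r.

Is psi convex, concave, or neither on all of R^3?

psi is quadratic, so its Hessian is the constant matrix H = [[6, -4, 0], [-4, 6, 2], [0, 2, 6]].
Leading principal minors: 6, 20, 96.
All positive ⇒ H ≻ 0 ⇒ convex.

convex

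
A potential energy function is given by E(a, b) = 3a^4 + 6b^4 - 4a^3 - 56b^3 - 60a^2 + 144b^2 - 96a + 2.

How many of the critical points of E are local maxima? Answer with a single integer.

1

E separates as a function of a plus a function of b, so ∇E=0 decouples.
∂E/∂a = 12(a - 4)(a + 1)(a + 2) = 0 at a ∈ {-2, -1, 4}; ∂E/∂b = 24b(b - 4)(b - 3) = 0 at b ∈ {0, 3, 4}.
The Hessian is diagonal: diag(E_aa, E_bb). Second derivatives: E_aa(-2)=72, E_aa(-1)=-60, E_aa(4)=360; E_bb(0)=288, E_bb(3)=-72, E_bb(4)=96.
Local maxima occur where both diagonal entries negative: (-1, 3). Count: 1.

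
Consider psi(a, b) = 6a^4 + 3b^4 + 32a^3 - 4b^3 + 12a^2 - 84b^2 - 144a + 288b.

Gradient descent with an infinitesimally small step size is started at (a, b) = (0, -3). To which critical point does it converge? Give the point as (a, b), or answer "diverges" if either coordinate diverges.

(1, -4)

psi is separable, so gradient descent decouples: a follows -∂psi/∂a, b follows -∂psi/∂b.
∂psi/∂a = 24(a - 1)(a + 2)(a + 3); at a=0 this is -144, so a increases.
∂psi/∂b = 12(b - 3)(b - 2)(b + 4); at b=-3 this is 360, so b decreases.
a converges to its nearest critical value 1 (a local min of the a-part); b converges to -4. The iterate converges to (1, -4).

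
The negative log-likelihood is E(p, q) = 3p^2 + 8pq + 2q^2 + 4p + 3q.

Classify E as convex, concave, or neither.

neither

E is quadratic, so its Hessian is the constant matrix H = [[6, 8], [8, 4]].
det(H) = -40, tr(H) = 10.
det(H) < 0, so H is indefinite: neither convex nor concave.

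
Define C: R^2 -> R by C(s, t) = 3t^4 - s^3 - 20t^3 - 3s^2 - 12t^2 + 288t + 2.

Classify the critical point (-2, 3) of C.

saddle point

The mixed partial ∂²C/∂s∂t is 0, so the Hessian at any point is diag(C_ss, C_tt) = diag(-6(s + 1), 12(3t^2 - 10t - 2)).
At (-2, 3): H = diag(6, -60).
The eigenvalues have opposite signs, so H is indefinite: a saddle point.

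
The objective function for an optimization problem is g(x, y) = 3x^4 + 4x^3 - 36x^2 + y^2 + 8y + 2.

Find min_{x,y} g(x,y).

-203

g(x,y) separates as P(x) + Q(y) + 2, so its minimum is min P + min Q + 2.
P'(x) = 12x(x - 2)(x + 3) vanishes at x ∈ {-3, 0, 2}; Q'(y) = 2y + 8 vanishes at y ∈ {-4}.
Local minima of P (where P''>0): P(-3)=-189, P(2)=-64. Local minima of Q: Q(-4)=-16.
So the global minimum of g is P(-3) + Q(-4) + 2 = -189 − 16 + 2 = -203, attained at (-3, -4).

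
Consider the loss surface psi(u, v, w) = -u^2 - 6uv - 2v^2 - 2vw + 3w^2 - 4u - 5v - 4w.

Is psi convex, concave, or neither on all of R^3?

psi is quadratic, so its Hessian is the constant matrix H = [[-2, -6, 0], [-6, -4, -2], [0, -2, 6]].
Leading principal minors: -2, -28, -160.
Neither pattern holds ⇒ H is indefinite ⇒ neither convex nor concave.

neither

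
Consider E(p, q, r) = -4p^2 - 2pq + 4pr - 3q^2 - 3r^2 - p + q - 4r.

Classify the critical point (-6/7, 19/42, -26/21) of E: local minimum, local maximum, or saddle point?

The Hessian is constant: H = [[-8, -2, 4], [-2, -6, 0], [4, 0, -6]].
Leading principal minors: Δ₁ = -8, Δ₂ = 44, Δ₃ = -168.
The minors alternate sign starting negative (−, +, −), so H is negative definite: a local maximum.

local maximum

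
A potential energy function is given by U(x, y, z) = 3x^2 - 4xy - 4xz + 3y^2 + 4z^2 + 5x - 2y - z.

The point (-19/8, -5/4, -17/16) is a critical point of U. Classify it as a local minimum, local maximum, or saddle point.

The Hessian is constant: H = [[6, -4, -4], [-4, 6, 0], [-4, 0, 8]].
Leading principal minors: Δ₁ = 6, Δ₂ = 20, Δ₃ = 64.
All leading minors are positive, so H is positive definite: a local minimum.

local minimum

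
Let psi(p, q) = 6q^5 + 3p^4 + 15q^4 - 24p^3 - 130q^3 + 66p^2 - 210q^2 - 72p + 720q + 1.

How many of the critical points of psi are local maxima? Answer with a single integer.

psi separates as a function of p plus a function of q, so ∇psi=0 decouples.
∂psi/∂p = 12(p - 3)(p - 2)(p - 1) = 0 at p ∈ {1, 2, 3}; ∂psi/∂q = 30(q - 3)(q - 1)(q + 2)(q + 4) = 0 at q ∈ {-4, -2, 1, 3}.
The Hessian is diagonal: diag(psi_pp, psi_qq). Second derivatives: psi_pp(1)=24, psi_pp(2)=-12, psi_pp(3)=24; psi_qq(-4)=-2100, psi_qq(-2)=900, psi_qq(1)=-900, psi_qq(3)=2100.
Local maxima occur where both diagonal entries negative: (2, -4), (2, 1). Count: 2.

2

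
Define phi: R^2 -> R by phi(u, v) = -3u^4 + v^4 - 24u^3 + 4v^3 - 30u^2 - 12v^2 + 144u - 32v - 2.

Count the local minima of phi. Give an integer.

phi separates as a function of u plus a function of v, so ∇phi=0 decouples.
∂phi/∂u = -12(u - 1)(u + 3)(u + 4) = 0 at u ∈ {-4, -3, 1}; ∂phi/∂v = 4(v - 2)(v + 1)(v + 4) = 0 at v ∈ {-4, -1, 2}.
The Hessian is diagonal: diag(phi_uu, phi_vv). Second derivatives: phi_uu(-4)=-60, phi_uu(-3)=48, phi_uu(1)=-240; phi_vv(-4)=72, phi_vv(-1)=-36, phi_vv(2)=72.
Local minima occur where both diagonal entries positive: (-3, -4), (-3, 2). Count: 2.

2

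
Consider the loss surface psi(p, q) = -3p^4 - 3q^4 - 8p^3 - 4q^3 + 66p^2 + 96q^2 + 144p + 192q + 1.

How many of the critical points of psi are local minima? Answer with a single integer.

1

psi separates as a function of p plus a function of q, so ∇psi=0 decouples.
∂psi/∂p = -12(p - 3)(p + 1)(p + 4) = 0 at p ∈ {-4, -1, 3}; ∂psi/∂q = -12(q - 4)(q + 1)(q + 4) = 0 at q ∈ {-4, -1, 4}.
The Hessian is diagonal: diag(psi_pp, psi_qq). Second derivatives: psi_pp(-4)=-252, psi_pp(-1)=144, psi_pp(3)=-336; psi_qq(-4)=-288, psi_qq(-1)=180, psi_qq(4)=-480.
Local minima occur where both diagonal entries positive: (-1, -1). Count: 1.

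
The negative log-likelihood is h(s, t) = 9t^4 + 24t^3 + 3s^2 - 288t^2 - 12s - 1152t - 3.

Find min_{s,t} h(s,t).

-5391

h(s,t) separates as P(s) + Q(t) − 3, so its minimum is min P + min Q − 3.
P'(s) = 6s - 12 vanishes at s ∈ {2}; Q'(t) = 36(t - 4)(t + 2)(t + 4) vanishes at t ∈ {-4, -2, 4}.
Local minima of P (where P''>0): P(2)=-12. Local minima of Q: Q(-4)=768, Q(4)=-5376.
So the global minimum of h is P(2) + Q(4) − 3 = -12 − 5376 − 3 = -5391, attained at (2, 4).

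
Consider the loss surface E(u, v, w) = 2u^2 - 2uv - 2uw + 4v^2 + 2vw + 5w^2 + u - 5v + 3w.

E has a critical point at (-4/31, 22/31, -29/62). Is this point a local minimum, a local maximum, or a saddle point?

The Hessian is constant: H = [[4, -2, -2], [-2, 8, 2], [-2, 2, 10]].
Leading principal minors: Δ₁ = 4, Δ₂ = 28, Δ₃ = 248.
All leading minors are positive, so H is positive definite: a local minimum.

local minimum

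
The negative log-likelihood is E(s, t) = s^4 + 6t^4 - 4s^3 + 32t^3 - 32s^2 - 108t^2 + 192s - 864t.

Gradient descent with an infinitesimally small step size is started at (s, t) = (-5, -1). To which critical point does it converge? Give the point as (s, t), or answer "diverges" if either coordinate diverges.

(-4, 3)

E is separable, so gradient descent decouples: s follows -∂E/∂s, t follows -∂E/∂t.
∂E/∂s = 4(s - 4)(s - 3)(s + 4); at s=-5 this is -288, so s increases.
∂E/∂t = 24(t - 3)(t + 3)(t + 4); at t=-1 this is -576, so t increases.
s converges to its nearest critical value -4 (a local min of the s-part); t converges to 3. The iterate converges to (-4, 3).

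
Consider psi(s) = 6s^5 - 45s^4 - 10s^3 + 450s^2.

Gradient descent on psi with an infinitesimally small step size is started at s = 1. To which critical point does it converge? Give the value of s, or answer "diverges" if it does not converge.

0

psi'(s) = 30s(s - 5)(s - 3)(s + 2), so psi'(1) = 720.
Gradient descent moves in the -psi' direction, i.e. s is decreasing.
The nearest critical point in that direction is s = 0, where psi'' = 900 > 0 (a local minimum). The iterate converges there.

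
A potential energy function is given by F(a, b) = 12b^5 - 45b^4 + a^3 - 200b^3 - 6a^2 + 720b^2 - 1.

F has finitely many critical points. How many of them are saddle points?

F separates as a function of a plus a function of b, so ∇F=0 decouples.
∂F/∂a = 3a(a - 4) = 0 at a ∈ {0, 4}; ∂F/∂b = 60b(b - 4)(b - 2)(b + 3) = 0 at b ∈ {-3, 0, 2, 4}.
The Hessian is diagonal: diag(F_aa, F_bb). Second derivatives: F_aa(0)=-12, F_aa(4)=12; F_bb(-3)=-6300, F_bb(0)=1440, F_bb(2)=-1200, F_bb(4)=3360.
Saddle points occur where the two diagonal entries have opposite signs: (0, 0), (0, 4), (4, -3), (4, 2). Count: 4.

4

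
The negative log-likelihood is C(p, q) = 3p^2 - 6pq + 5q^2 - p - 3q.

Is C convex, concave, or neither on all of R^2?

convex

C is quadratic, so its Hessian is the constant matrix H = [[6, -6], [-6, 10]].
det(H) = 24, tr(H) = 16.
det(H) > 0 and tr(H) > 0, so H is positive definite everywhere: convex.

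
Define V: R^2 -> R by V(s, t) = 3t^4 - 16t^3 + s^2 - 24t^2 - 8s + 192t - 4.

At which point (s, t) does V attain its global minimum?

(4, -2)

V(s,t) separates as P(s) + Q(t) − 4, so its minimum is min P + min Q − 4.
P'(s) = 2s - 8 vanishes at s ∈ {4}; Q'(t) = 12(t - 4)(t - 2)(t + 2) vanishes at t ∈ {-2, 2, 4}.
Local minima of P (where P''>0): P(4)=-16. Local minima of Q: Q(-2)=-304, Q(4)=128.
So the global minimum of V is P(4) + Q(-2) − 4 = -16 − 304 − 4 = -324, attained at (4, -2).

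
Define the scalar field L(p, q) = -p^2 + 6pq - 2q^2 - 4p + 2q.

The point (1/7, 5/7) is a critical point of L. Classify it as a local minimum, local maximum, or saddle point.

saddle point

The Hessian of L is constant: H = [[-2, 6], [6, -4]].
det(H) = (-2)·(-4) − 6² = -28.
Since det(H) < 0, H is indefinite and the critical point is a saddle point.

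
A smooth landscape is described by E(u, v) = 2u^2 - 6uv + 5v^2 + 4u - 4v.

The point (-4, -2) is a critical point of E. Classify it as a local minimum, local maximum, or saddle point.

The Hessian of E is constant: H = [[4, -6], [-6, 10]].
det(H) = 4·10 − (-6)² = 4.
det(H) > 0 and tr(H) = 14 > 0, so H is positive definite and the point is a local minimum.

local minimum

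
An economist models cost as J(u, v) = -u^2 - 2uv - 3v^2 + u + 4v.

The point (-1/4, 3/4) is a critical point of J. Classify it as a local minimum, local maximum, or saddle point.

The Hessian of J is constant: H = [[-2, -2], [-2, -6]].
det(H) = (-2)·(-6) − (-2)² = 8.
det(H) > 0 and tr(H) = -8 < 0, so H is negative definite and the point is a local maximum.

local maximum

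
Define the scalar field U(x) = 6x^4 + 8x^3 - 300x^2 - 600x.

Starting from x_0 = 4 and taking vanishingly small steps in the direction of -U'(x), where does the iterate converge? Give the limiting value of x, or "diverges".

U'(x) = 24(x - 5)(x + 1)(x + 5), so U'(4) = -1080.
Gradient descent moves in the -U' direction, i.e. x is increasing.
The nearest critical point in that direction is x = 5, where U'' = 1440 > 0 (a local minimum). The iterate converges there.

5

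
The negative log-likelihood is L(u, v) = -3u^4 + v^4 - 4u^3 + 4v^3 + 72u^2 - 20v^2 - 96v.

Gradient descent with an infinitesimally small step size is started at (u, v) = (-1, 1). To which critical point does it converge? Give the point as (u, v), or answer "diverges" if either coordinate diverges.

(0, 3)

L is separable, so gradient descent decouples: u follows -∂L/∂u, v follows -∂L/∂v.
∂L/∂u = -12u(u - 3)(u + 4); at u=-1 this is -144, so u increases.
∂L/∂v = 4(v - 3)(v + 2)(v + 4); at v=1 this is -120, so v increases.
u converges to its nearest critical value 0 (a local min of the u-part); v converges to 3. The iterate converges to (0, 3).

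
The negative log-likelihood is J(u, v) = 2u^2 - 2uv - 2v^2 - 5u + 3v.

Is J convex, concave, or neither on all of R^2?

J is quadratic, so its Hessian is the constant matrix H = [[4, -2], [-2, -4]].
det(H) = -20, tr(H) = 0.
det(H) < 0, so H is indefinite: neither convex nor concave.

neither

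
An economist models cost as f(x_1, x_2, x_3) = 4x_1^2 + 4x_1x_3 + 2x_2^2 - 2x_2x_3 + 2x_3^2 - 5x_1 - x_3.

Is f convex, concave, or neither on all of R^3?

f is quadratic, so its Hessian is the constant matrix H = [[8, 0, 4], [0, 4, -2], [4, -2, 4]].
Leading principal minors: 8, 32, 32.
All positive ⇒ H ≻ 0 ⇒ convex.

convex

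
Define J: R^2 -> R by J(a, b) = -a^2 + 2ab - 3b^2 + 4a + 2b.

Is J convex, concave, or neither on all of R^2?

concave

J is quadratic, so its Hessian is the constant matrix H = [[-2, 2], [2, -6]].
det(H) = 8, tr(H) = -8.
det(H) > 0 and tr(H) < 0, so H is negative definite everywhere: concave.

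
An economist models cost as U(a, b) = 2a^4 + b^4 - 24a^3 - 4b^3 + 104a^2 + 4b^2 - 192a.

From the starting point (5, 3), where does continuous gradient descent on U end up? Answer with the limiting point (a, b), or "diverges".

(4, 2)

U is separable, so gradient descent decouples: a follows -∂U/∂a, b follows -∂U/∂b.
∂U/∂a = 8(a - 4)(a - 3)(a - 2); at a=5 this is 48, so a decreases.
∂U/∂b = 4b(b - 2)(b - 1); at b=3 this is 24, so b decreases.
a converges to its nearest critical value 4 (a local min of the a-part); b converges to 2. The iterate converges to (4, 2).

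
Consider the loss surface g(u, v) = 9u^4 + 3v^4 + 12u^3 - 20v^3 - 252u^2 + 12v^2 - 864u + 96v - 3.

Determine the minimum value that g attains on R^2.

g(u,v) separates as P(u) + Q(v) − 3, so its minimum is min P + min Q − 3.
P'(u) = 36(u - 4)(u + 2)(u + 3) vanishes at u ∈ {-3, -2, 4}; Q'(v) = 12(v - 4)(v - 2)(v + 1) vanishes at v ∈ {-1, 2, 4}.
Local minima of P (where P''>0): P(-3)=729, P(4)=-4416. Local minima of Q: Q(-1)=-61, Q(4)=64.
So the global minimum of g is P(4) + Q(-1) − 3 = -4416 − 61 − 3 = -4480, attained at (4, -1).

-4480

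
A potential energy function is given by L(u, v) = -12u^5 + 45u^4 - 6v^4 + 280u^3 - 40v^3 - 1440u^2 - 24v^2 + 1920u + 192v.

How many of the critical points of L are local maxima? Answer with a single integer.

4

L separates as a function of u plus a function of v, so ∇L=0 decouples.
∂L/∂u = -60(u - 4)(u - 2)(u - 1)(u + 4) = 0 at u ∈ {-4, 1, 2, 4}; ∂L/∂v = -24(v - 1)(v + 2)(v + 4) = 0 at v ∈ {-4, -2, 1}.
The Hessian is diagonal: diag(L_uu, L_vv). Second derivatives: L_uu(-4)=14400, L_uu(1)=-900, L_uu(2)=720, L_uu(4)=-2880; L_vv(-4)=-240, L_vv(-2)=144, L_vv(1)=-360.
Local maxima occur where both diagonal entries negative: (1, -4), (1, 1), (4, -4), (4, 1). Count: 4.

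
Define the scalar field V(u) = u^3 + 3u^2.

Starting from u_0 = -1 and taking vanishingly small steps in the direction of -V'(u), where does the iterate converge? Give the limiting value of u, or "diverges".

V'(u) = 3u(u + 2), so V'(-1) = -3.
Gradient descent moves in the -V' direction, i.e. u is increasing.
The nearest critical point in that direction is u = 0, where V'' = 6 > 0 (a local minimum). The iterate converges there.

0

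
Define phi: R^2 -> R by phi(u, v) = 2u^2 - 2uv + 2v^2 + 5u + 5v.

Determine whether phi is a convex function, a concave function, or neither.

phi is quadratic, so its Hessian is the constant matrix H = [[4, -2], [-2, 4]].
det(H) = 12, tr(H) = 8.
det(H) > 0 and tr(H) > 0, so H is positive definite everywhere: convex.

convex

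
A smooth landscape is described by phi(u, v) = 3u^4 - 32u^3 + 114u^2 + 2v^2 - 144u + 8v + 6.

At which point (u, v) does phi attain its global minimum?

phi(u,v) separates as P(u) + Q(v) + 6, so its minimum is min P + min Q + 6.
P'(u) = 12(u - 4)(u - 3)(u - 1) vanishes at u ∈ {1, 3, 4}; Q'(v) = 4v + 8 vanishes at v ∈ {-2}.
Local minima of P (where P''>0): P(1)=-59, P(4)=-32. Local minima of Q: Q(-2)=-8.
So the global minimum of phi is P(1) + Q(-2) + 6 = -59 − 8 + 6 = -61, attained at (1, -2).

(1, -2)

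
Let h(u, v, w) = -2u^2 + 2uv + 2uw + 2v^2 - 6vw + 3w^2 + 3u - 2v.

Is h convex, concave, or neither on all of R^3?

neither

h is quadratic, so its Hessian is the constant matrix H = [[-4, 2, 2], [2, 4, -6], [2, -6, 6]].
Leading principal minors: -4, -20, -40.
Neither pattern holds ⇒ H is indefinite ⇒ neither convex nor concave.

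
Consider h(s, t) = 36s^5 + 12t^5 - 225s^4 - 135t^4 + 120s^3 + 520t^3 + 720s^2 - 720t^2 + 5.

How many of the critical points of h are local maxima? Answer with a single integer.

4

h separates as a function of s plus a function of t, so ∇h=0 decouples.
∂h/∂s = 180s(s - 4)(s - 2)(s + 1) = 0 at s ∈ {-1, 0, 2, 4}; ∂h/∂t = 60t(t - 4)(t - 3)(t - 2) = 0 at t ∈ {0, 2, 3, 4}.
The Hessian is diagonal: diag(h_ss, h_tt). Second derivatives: h_ss(-1)=-2700, h_ss(0)=1440, h_ss(2)=-2160, h_ss(4)=7200; h_tt(0)=-1440, h_tt(2)=240, h_tt(3)=-180, h_tt(4)=480.
Local maxima occur where both diagonal entries negative: (-1, 0), (-1, 3), (2, 0), (2, 3). Count: 4.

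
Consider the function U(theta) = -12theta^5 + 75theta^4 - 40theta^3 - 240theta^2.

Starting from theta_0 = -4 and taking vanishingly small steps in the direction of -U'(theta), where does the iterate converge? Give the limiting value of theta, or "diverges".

U'(theta) = -60theta(theta - 4)(theta - 2)(theta + 1), so U'(-4) = -34560.
Gradient descent moves in the -U' direction, i.e. theta is increasing.
The nearest critical point in that direction is theta = -1, where U'' = 900 > 0 (a local minimum). The iterate converges there.

-1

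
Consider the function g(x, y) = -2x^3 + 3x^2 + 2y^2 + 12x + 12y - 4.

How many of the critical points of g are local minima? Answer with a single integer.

g separates as a function of x plus a function of y, so ∇g=0 decouples.
∂g/∂x = -6(x - 2)(x + 1) = 0 at x ∈ {-1, 2}; ∂g/∂y = 4(y + 3) = 0 at y ∈ {-3}.
The Hessian is diagonal: diag(g_xx, g_yy). Second derivatives: g_xx(-1)=18, g_xx(2)=-18; g_yy(-3)=4.
Local minima occur where both diagonal entries positive: (-1, -3). Count: 1.

1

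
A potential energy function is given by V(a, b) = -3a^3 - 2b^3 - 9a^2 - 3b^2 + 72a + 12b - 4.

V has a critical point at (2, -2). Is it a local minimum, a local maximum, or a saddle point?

saddle point

The mixed partial ∂²V/∂a∂b is 0, so the Hessian at any point is diag(V_aa, V_bb) = diag(-18(a + 1), -6(2b + 1)).
At (2, -2): H = diag(-54, 18).
The eigenvalues have opposite signs, so H is indefinite: a saddle point.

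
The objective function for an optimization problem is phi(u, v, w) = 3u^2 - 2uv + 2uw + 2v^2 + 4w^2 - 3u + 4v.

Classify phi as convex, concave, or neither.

convex

phi is quadratic, so its Hessian is the constant matrix H = [[6, -2, 2], [-2, 4, 0], [2, 0, 8]].
Leading principal minors: 6, 20, 144.
All positive ⇒ H ≻ 0 ⇒ convex.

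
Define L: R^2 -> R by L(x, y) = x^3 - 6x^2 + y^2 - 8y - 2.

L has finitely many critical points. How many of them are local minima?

1

L separates as a function of x plus a function of y, so ∇L=0 decouples.
∂L/∂x = 3x(x - 4) = 0 at x ∈ {0, 4}; ∂L/∂y = 2(y - 4) = 0 at y ∈ {4}.
The Hessian is diagonal: diag(L_xx, L_yy). Second derivatives: L_xx(0)=-12, L_xx(4)=12; L_yy(4)=2.
Local minima occur where both diagonal entries positive: (4, 4). Count: 1.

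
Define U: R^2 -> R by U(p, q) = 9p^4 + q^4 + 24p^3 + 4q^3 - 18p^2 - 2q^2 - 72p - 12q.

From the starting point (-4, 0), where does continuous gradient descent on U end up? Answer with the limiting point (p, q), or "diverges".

U is separable, so gradient descent decouples: p follows -∂U/∂p, q follows -∂U/∂q.
∂U/∂p = 36(p - 1)(p + 1)(p + 2); at p=-4 this is -1080, so p increases.
∂U/∂q = 4(q - 1)(q + 1)(q + 3); at q=0 this is -12, so q increases.
p converges to its nearest critical value -2 (a local min of the p-part); q converges to 1. The iterate converges to (-2, 1).

(-2, 1)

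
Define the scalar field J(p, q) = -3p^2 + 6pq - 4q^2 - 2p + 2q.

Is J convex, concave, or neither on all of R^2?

concave

J is quadratic, so its Hessian is the constant matrix H = [[-6, 6], [6, -8]].
det(H) = 12, tr(H) = -14.
det(H) > 0 and tr(H) < 0, so H is negative definite everywhere: concave.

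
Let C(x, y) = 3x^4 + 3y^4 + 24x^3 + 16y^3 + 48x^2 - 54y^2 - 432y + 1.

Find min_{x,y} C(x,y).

C(x,y) separates as P(x) + Q(y) + 1, so its minimum is min P + min Q + 1.
P'(x) = 12x(x + 2)(x + 4) vanishes at x ∈ {-4, -2, 0}; Q'(y) = 12(y - 3)(y + 3)(y + 4) vanishes at y ∈ {-4, -3, 3}.
Local minima of P (where P''>0): P(-4)=0, P(0)=0. Local minima of Q: Q(-4)=608, Q(3)=-1107.
So the global minimum of C is P(-4) + Q(3) + 1 = 0 − 1107 + 1 = -1106, attained at (-4, 3).

-1106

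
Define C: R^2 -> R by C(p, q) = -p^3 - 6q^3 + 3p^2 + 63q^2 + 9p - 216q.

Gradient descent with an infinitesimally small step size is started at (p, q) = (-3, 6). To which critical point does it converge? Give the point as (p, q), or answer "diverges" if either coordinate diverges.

C is separable, so gradient descent decouples: p follows -∂C/∂p, q follows -∂C/∂q.
∂C/∂p = -3(p - 3)(p + 1); at p=-3 this is -36, so p increases.
∂C/∂q = -18(q - 4)(q - 3); at q=6 this is -108, so q increases.
The q-coordinate has no critical point in that direction and runs off to infinity.

diverges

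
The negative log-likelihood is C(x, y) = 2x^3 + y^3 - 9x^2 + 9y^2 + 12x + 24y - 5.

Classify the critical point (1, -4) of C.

The mixed partial ∂²C/∂x∂y is 0, so the Hessian at any point is diag(C_xx, C_yy) = diag(6(2x - 3), 6(y + 3)).
At (1, -4): H = diag(-6, -6).
Both eigenvalues are negative, so H is negative definite: a local maximum.

local maximum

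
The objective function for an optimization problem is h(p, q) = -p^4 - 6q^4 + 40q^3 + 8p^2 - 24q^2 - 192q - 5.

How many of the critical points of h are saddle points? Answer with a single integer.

h separates as a function of p plus a function of q, so ∇h=0 decouples.
∂h/∂p = -4p(p - 2)(p + 2) = 0 at p ∈ {-2, 0, 2}; ∂h/∂q = -24(q - 4)(q - 2)(q + 1) = 0 at q ∈ {-1, 2, 4}.
The Hessian is diagonal: diag(h_pp, h_qq). Second derivatives: h_pp(-2)=-32, h_pp(0)=16, h_pp(2)=-32; h_qq(-1)=-360, h_qq(2)=144, h_qq(4)=-240.
Saddle points occur where the two diagonal entries have opposite signs: (-2, 2), (0, -1), (0, 4), (2, 2). Count: 4.

4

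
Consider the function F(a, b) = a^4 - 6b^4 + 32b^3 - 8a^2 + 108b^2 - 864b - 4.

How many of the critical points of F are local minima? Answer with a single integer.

F separates as a function of a plus a function of b, so ∇F=0 decouples.
∂F/∂a = 4a(a - 2)(a + 2) = 0 at a ∈ {-2, 0, 2}; ∂F/∂b = -24(b - 4)(b - 3)(b + 3) = 0 at b ∈ {-3, 3, 4}.
The Hessian is diagonal: diag(F_aa, F_bb). Second derivatives: F_aa(-2)=32, F_aa(0)=-16, F_aa(2)=32; F_bb(-3)=-1008, F_bb(3)=144, F_bb(4)=-168.
Local minima occur where both diagonal entries positive: (-2, 3), (2, 3). Count: 2.

2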